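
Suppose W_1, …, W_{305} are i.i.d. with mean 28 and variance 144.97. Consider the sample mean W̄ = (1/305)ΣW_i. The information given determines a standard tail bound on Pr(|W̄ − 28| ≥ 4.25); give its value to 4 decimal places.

0.0263

With mean and variance of each term known, Chebyshev's inequality bounds the deviation of the sum (or sample mean).
Var(W̄) = Var(W_i)/n = 144.97/305 = 0.47531.
Chebyshev: Pr(|W̄ − 28| ≥ 4.25) ≤ Var(W̄)/(4.25)² = 144.97/(305·4.25²) = 0.0263.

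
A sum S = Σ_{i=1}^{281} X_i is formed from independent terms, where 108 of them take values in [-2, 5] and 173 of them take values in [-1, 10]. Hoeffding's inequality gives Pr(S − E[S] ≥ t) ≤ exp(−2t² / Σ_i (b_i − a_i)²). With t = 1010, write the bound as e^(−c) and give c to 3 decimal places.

77.796

Σ(b_i − a_i)² = 108·7² + 173·11² = 26225.
c = 2t² / 26225 = 2·1010² / 26225 = 77.7960.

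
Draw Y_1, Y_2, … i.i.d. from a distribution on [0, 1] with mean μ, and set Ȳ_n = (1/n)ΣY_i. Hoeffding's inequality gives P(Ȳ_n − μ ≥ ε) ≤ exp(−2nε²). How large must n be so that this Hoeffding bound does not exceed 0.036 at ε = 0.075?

296

Require exp(−2nε²) ≤ 0.036, i.e. 2nε² ≥ ln(1/0.036) = 3.324236.
So n ≥ 3.324236 / (2·0.075²) = 295.488.
The smallest integer n is 296.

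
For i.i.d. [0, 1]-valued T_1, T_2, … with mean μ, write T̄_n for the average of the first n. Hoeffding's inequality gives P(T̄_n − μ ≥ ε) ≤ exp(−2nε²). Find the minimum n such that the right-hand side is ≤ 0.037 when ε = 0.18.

Require exp(−2nε²) ≤ 0.037, i.e. 2nε² ≥ ln(1/0.037) = 3.296837.
So n ≥ 3.296837 / (2·0.18²) = 50.877.
The smallest integer n is 51.

51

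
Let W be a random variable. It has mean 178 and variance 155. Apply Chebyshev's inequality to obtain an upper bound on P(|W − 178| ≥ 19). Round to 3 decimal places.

Chebyshev: P(|W − μ| ≥ t) ≤ Var(W)/t².
Bound = 155 / 361 = 0.4294.

0.429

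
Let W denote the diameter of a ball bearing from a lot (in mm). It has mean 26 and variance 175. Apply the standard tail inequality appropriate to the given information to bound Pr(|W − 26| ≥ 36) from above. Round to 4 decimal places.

0.1350

Mean and variance are known, so Chebyshev's inequality applies.
Chebyshev: Pr(|W − μ| ≥ t) ≤ Var(W)/t².
Bound = 175 / 1296 = 0.1350.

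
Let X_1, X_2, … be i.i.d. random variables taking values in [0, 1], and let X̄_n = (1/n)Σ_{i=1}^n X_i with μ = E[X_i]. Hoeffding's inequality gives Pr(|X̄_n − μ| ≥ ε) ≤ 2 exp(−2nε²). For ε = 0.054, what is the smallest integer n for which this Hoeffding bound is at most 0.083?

546

Require 2·exp(−2nε²) ≤ 0.083, i.e. 2nε² ≥ ln(2/0.083) = 3.182062.
So n ≥ 3.182062 / (2·0.054²) = 545.621.
The smallest integer n is 546.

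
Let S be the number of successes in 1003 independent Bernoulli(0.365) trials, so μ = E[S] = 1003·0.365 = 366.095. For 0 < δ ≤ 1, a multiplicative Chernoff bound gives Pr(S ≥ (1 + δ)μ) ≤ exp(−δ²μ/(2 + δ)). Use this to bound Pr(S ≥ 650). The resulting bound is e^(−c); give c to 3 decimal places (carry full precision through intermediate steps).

79.325

Write 650 = (1 + δ)μ, so δ = 650/366.095 − 1 = 0.7754954…
Then the exponent is δ²μ/(2 + δ) = (650 − μ)² / (μ·(2 + δ)) = 79.325308.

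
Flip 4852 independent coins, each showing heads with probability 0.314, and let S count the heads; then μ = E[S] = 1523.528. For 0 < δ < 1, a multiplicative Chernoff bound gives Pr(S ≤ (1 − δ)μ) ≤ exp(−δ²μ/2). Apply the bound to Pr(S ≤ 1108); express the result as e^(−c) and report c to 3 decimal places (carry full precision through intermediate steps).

56.666

Write 1108 = (1 − δ)μ, so δ = 1 − 1108/1523.528 = 0.2727406…
Then the exponent is δ²μ/2 = (μ − 1108)²/(2μ) = 56.665686.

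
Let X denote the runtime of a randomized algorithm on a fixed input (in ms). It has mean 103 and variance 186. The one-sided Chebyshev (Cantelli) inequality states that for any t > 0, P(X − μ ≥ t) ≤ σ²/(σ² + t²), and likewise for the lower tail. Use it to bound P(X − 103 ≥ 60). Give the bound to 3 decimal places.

0.049

Here σ² = 186 and t = 60, so σ² + t² = 3786.
Cantelli's bound: 186/3786 = 0.0491.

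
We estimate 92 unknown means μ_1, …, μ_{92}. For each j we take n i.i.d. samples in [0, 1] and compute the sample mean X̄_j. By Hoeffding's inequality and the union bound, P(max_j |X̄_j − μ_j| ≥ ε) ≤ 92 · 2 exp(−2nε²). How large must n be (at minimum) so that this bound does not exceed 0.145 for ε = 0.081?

Need 2·92·exp(−2nε²) ≤ 0.145, i.e. exp(−2nε²) ≤ 0.145/184.
So 2nε² ≥ ln(184/0.145) = 7.145957.
Hence n ≥ 7.145957/(2·0.081²) = 544.578.
The smallest integer n is 545.

545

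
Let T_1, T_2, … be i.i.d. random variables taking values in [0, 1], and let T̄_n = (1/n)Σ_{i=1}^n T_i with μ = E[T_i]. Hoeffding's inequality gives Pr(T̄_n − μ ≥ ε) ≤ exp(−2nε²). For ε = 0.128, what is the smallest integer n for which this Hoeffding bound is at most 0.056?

Require exp(−2nε²) ≤ 0.056, i.e. 2nε² ≥ ln(1/0.056) = 2.882404.
So n ≥ 2.882404 / (2·0.128²) = 87.964.
The smallest integer n is 88.

88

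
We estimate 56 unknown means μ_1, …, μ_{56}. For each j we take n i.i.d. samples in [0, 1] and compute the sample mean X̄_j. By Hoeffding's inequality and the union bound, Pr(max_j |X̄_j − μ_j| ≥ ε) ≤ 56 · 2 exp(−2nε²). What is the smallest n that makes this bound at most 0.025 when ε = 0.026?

6219

Need 2·56·exp(−2nε²) ≤ 0.025, i.e. exp(−2nε²) ≤ 0.025/112.
So 2nε² ≥ ln(112/0.025) = 8.407378.
Hence n ≥ 8.407378/(2·0.026²) = 6218.475.
The smallest integer n is 6219.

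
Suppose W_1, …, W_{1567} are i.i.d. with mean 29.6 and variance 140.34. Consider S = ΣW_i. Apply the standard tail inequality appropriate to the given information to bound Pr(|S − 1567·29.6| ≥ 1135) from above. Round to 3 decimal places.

With mean and variance of each term known, Chebyshev's inequality bounds the deviation of the sum (or sample mean).
Var(S) = n·Var(W_i) = 1567·140.34 = 219912.78.
Chebyshev: Pr(|S − 1567·29.6| ≥ 1135) ≤ Var(S)/1135² = 219912.78/1288225 = 0.1707.

0.171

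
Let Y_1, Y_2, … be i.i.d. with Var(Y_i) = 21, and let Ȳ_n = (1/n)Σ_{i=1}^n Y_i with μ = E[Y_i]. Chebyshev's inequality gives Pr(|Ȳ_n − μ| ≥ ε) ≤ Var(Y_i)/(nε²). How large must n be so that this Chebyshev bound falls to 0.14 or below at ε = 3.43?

13

Require 21/(n·3.43²) ≤ 0.14, i.e. n ≥ 21/(0.14·3.43²) = 12.750.
The smallest integer n is 13.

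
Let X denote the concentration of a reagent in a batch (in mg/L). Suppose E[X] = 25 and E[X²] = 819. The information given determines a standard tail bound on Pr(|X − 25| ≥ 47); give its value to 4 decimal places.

The first two moments determine the variance, so Chebyshev's inequality is the sharpest standard bound available.
Var(X) = E[X²] − (E[X])² = 819 − 625 = 194.
Chebyshev's inequality: Pr(|X − μ| ≥ t) ≤ Var(X)/t² = 194/2209 = 0.0878.

0.0878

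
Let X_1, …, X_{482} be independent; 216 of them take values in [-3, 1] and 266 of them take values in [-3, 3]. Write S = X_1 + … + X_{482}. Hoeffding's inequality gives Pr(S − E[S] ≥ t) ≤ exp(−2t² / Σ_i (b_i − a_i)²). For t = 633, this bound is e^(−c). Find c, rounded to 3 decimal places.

Σ(b_i − a_i)² = 216·4² + 266·6² = 13032.
c = 2t² / 13032 = 2·633² / 13032 = 61.4931.

61.493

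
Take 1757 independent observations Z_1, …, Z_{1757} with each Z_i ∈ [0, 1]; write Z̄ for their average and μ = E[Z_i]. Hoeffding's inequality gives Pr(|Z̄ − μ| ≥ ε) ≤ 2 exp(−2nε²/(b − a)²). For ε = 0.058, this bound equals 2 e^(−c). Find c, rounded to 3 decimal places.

11.821

c = 2nε²/(b − a)² = 2·1757·0.058² / 1² = 11.8211.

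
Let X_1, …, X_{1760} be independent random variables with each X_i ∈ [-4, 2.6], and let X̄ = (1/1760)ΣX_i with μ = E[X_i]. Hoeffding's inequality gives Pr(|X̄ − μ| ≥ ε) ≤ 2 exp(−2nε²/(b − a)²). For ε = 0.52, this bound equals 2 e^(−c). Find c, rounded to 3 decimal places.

21.851

c = 2nε²/(b − a)² = 2·1760·0.52² / 6.6² = 21.8505.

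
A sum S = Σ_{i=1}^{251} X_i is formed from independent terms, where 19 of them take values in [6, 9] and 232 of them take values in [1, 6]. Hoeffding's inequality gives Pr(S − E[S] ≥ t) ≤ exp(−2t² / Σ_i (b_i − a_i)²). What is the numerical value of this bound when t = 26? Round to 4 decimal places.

0.7974

Σ(b_i − a_i)² = 19·3² + 232·5² = 5971.
Exponent = 2·26² / 5971 = 0.22643.
Bound = exp(−0.22643) = 0.79738.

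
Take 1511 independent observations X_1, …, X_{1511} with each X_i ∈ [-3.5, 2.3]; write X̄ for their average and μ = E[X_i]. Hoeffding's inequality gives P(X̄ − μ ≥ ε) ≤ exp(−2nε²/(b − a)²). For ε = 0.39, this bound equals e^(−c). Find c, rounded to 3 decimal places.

13.664

c = 2nε²/(b − a)² = 2·1511·0.39² / 5.8² = 13.6637.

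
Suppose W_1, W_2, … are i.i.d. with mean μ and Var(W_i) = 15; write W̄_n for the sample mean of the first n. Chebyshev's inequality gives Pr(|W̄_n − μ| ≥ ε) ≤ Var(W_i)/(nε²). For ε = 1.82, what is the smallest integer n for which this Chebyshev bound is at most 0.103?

Require 15/(n·1.82²) ≤ 0.103, i.e. n ≥ 15/(0.103·1.82²) = 43.965.
The smallest integer n is 44.

44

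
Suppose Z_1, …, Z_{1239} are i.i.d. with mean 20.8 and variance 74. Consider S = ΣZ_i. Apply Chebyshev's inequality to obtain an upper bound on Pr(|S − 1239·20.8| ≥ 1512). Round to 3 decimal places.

0.040

Var(S) = n·Var(Z_i) = 1239·74 = 91686.
Chebyshev: Pr(|S − 1239·20.8| ≥ 1512) ≤ Var(S)/1512² = 91686/2286144 = 0.0401.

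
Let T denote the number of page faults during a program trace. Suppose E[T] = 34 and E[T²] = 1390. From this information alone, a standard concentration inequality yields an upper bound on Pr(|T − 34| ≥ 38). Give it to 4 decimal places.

The first two moments determine the variance, so Chebyshev's inequality is the sharpest standard bound available.
Var(T) = E[T²] − (E[T])² = 1390 − 1156 = 234.
Chebyshev's inequality: Pr(|T − μ| ≥ t) ≤ Var(T)/t² = 234/1444 = 0.1620.

0.1620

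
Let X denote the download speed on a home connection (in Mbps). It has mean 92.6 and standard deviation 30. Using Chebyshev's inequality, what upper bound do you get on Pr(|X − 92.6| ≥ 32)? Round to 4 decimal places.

Chebyshev: Pr(|X − μ| ≥ t) ≤ Var(X)/t².
Var(X) = σ² = 30² = 900.
Bound = 900 / 1024 = 0.8789.

0.8789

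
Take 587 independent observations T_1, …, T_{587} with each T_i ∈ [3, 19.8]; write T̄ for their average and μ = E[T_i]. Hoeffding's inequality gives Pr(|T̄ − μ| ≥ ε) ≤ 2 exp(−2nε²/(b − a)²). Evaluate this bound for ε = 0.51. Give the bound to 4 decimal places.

0.6779

Exponent: 2nε²/(b − a)² = 2·587·0.51² / 16.8² = 1.08191.
Bound = 2·exp(−1.08191) = 0.67790.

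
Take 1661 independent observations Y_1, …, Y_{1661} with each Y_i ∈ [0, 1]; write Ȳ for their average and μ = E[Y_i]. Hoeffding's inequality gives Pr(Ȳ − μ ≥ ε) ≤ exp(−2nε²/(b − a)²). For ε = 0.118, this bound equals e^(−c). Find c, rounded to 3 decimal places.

c = 2nε²/(b − a)² = 2·1661·0.118² / 1² = 46.2555.

46.256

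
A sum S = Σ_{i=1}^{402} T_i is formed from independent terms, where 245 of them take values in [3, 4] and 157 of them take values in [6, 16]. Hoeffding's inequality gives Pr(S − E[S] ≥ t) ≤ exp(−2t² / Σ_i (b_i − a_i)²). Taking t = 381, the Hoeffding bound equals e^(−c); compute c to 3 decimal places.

18.208

Σ(b_i − a_i)² = 245·1² + 157·10² = 15945.
c = 2t² / 15945 = 2·381² / 15945 = 18.2077.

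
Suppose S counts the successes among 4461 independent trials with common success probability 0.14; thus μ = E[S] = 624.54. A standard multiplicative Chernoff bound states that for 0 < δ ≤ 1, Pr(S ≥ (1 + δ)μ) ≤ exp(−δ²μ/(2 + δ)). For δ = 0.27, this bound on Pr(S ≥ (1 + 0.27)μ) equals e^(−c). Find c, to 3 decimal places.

c = δ²μ/(2 + δ) = 0.27²·624.54/(2 + 0.27) = 20.0568.

20.057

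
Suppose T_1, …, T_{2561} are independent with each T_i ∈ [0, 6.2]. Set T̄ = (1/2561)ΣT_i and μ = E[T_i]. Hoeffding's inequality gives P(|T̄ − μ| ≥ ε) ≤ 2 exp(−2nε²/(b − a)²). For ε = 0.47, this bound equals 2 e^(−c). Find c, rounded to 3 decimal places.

29.434

c = 2nε²/(b − a)² = 2·2561·0.47² / 6.2² = 29.4342.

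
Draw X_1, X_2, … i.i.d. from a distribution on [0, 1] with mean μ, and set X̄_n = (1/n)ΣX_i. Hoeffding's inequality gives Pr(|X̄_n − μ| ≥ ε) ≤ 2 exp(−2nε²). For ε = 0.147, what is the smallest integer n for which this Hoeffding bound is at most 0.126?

Require 2·exp(−2nε²) ≤ 0.126, i.e. 2nε² ≥ ln(2/0.126) = 2.764621.
So n ≥ 2.764621 / (2·0.147²) = 63.969.
The smallest integer n is 64.

64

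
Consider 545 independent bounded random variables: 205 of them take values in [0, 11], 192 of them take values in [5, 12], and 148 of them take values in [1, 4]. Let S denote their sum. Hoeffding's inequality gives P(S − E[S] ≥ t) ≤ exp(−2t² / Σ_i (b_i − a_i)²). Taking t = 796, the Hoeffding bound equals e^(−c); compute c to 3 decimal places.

Σ(b_i − a_i)² = 205·11² + 192·7² + 148·3² = 35545.
c = 2t² / 35545 = 2·796² / 35545 = 35.6515.

35.651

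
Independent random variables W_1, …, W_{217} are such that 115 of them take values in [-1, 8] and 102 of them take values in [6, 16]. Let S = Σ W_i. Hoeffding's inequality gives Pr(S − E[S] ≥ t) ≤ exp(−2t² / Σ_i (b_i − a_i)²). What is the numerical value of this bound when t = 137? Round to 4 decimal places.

Σ(b_i − a_i)² = 115·9² + 102·10² = 19515.
Exponent = 2·137² / 19515 = 1.92355.
Bound = exp(−1.92355) = 0.14609.

0.1461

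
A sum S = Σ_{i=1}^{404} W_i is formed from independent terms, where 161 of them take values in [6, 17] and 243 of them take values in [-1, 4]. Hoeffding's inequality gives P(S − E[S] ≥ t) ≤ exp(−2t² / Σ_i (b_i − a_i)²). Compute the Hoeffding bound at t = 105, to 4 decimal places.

0.4220

Σ(b_i − a_i)² = 161·11² + 243·5² = 25556.
Exponent = 2·105² / 25556 = 0.86281.
Bound = exp(−0.86281) = 0.42197.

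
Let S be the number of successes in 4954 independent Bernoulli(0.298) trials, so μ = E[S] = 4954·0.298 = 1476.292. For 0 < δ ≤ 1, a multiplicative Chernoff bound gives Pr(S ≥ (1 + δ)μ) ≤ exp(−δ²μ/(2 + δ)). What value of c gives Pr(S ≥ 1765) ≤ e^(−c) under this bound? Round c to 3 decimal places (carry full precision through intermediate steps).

25.716

Write 1765 = (1 + δ)μ, so δ = 1765/1476.292 − 1 = 0.1955629…
Then the exponent is δ²μ/(2 + δ) = (1765 − μ)² / (μ·(2 + δ)) = 25.715767.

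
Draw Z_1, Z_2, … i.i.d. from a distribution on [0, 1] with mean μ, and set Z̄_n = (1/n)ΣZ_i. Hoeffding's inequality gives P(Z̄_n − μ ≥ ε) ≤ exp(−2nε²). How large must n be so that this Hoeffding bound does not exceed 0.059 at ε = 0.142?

71

Require exp(−2nε²) ≤ 0.059, i.e. 2nε² ≥ ln(1/0.059) = 2.830218.
So n ≥ 2.830218 / (2·0.142²) = 70.180.
The smallest integer n is 71.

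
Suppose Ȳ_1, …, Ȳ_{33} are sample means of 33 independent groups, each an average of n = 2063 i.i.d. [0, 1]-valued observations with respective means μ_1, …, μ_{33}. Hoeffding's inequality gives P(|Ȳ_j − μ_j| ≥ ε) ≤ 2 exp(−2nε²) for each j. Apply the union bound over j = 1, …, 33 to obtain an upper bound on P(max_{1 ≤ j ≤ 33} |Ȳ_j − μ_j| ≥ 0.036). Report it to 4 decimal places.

Per-experiment Hoeffding bound: 2·exp(−2·2063·0.036²) = 2·exp(−5.34730) = 0.009522.
Union bound over 33 events: 33·0.009522 = 0.31423.

0.3142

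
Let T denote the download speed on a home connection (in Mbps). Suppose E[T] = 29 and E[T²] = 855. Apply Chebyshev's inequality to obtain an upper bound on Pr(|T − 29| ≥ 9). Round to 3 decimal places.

Var(T) = E[T²] − (E[T])² = 855 − 841 = 14.
Chebyshev's inequality: Pr(|T − μ| ≥ t) ≤ Var(T)/t² = 14/81 = 0.1728.

0.173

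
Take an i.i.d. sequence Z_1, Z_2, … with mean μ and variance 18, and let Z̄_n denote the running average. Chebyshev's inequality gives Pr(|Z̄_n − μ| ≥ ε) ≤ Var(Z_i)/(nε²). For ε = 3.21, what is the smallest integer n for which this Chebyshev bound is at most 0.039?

45

Require 18/(n·3.21²) ≤ 0.039, i.e. n ≥ 18/(0.039·3.21²) = 44.792.
The smallest integer n is 45.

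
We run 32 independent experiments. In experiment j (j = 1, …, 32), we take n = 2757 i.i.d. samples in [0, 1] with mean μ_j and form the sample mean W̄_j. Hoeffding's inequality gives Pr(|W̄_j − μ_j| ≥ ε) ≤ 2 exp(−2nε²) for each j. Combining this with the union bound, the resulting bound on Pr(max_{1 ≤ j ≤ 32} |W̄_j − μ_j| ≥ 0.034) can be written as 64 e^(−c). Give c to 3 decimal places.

Union bound over the 32 events: Pr(max_{1 ≤ j ≤ 32} |W̄_j − μ_j| ≥ 0.034) ≤ 32·2·exp(−2nε²) = 64 exp(−2·2757·0.034²).
So c = 2·2757·0.034² = 6.3742.

6.374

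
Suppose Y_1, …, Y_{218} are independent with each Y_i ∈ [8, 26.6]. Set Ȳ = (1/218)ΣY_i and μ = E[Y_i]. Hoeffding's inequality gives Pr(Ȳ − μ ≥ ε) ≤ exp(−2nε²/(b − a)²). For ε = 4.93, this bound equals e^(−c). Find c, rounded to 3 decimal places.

30.631

c = 2nε²/(b − a)² = 2·218·4.93² / 18.6² = 30.6305.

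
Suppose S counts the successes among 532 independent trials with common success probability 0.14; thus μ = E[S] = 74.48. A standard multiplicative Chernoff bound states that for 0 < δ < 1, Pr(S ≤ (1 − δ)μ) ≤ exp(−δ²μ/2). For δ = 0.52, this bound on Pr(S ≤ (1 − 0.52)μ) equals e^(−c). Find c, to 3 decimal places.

10.070

c = δ²μ/2 = 0.52²·74.48/2 = 10.0697.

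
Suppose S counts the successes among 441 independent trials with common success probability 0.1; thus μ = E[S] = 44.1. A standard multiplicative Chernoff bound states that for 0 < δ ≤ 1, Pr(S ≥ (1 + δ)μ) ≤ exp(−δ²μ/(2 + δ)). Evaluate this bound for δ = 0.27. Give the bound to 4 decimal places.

Exponent = δ²μ/(2 + δ) = 0.27²·44.1/2.27 = 1.4163.
Bound = exp(−1.4163) = 0.24262.

0.2426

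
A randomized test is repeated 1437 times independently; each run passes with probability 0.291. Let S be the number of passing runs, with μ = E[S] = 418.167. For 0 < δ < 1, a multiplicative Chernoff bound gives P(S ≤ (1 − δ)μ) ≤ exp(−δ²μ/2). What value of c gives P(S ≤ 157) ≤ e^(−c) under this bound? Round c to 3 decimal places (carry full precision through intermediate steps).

81.556

Write 157 = (1 − δ)μ, so δ = 1 − 157/418.167 = 0.6245519…
Then the exponent is δ²μ/2 = (μ − 157)²/(2μ) = 81.556175.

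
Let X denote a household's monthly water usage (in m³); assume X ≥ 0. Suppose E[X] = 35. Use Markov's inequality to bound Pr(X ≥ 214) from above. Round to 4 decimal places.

Markov's inequality: for a non-negative random variable, Pr(X ≥ a) ≤ E[X]/a.
Here E[X] = 35 and a = 214, so the bound is 35/214 = 0.1636.

0.1636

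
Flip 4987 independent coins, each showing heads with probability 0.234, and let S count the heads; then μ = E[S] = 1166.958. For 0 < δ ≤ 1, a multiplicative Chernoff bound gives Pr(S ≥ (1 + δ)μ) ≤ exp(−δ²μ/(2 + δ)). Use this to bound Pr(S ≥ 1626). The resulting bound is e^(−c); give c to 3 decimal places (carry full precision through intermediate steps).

75.447

Write 1626 = (1 + δ)μ, so δ = 1626/1166.958 − 1 = 0.3933663…
Then the exponent is δ²μ/(2 + δ) = (1626 − μ)² / (μ·(2 + δ)) = 75.446733.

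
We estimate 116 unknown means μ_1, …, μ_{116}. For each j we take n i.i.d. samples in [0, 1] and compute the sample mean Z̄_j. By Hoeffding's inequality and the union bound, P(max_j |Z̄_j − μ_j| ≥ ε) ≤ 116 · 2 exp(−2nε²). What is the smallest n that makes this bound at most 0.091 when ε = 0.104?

363

Need 2·116·exp(−2nε²) ≤ 0.091, i.e. exp(−2nε²) ≤ 0.091/232.
So 2nε² ≥ ln(232/0.091) = 7.843633.
Hence n ≥ 7.843633/(2·0.104²) = 362.594.
The smallest integer n is 363.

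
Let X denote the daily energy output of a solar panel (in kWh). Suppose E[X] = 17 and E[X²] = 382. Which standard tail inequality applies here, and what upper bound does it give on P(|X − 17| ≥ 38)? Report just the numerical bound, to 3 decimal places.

The first two moments determine the variance, so Chebyshev's inequality is the sharpest standard bound available.
Var(X) = E[X²] − (E[X])² = 382 − 289 = 93.
Chebyshev's inequality: P(|X − μ| ≥ t) ≤ Var(X)/t² = 93/1444 = 0.0644.

0.064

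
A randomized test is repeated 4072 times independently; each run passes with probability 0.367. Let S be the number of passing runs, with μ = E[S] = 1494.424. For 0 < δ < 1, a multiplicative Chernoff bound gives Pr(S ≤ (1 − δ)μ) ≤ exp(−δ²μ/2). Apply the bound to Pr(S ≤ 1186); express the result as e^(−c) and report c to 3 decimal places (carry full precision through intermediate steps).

31.827

Write 1186 = (1 − δ)μ, so δ = 1 − 1186/1494.424 = 0.2063832…
Then the exponent is δ²μ/2 = (μ − 1186)²/(2μ) = 31.826765.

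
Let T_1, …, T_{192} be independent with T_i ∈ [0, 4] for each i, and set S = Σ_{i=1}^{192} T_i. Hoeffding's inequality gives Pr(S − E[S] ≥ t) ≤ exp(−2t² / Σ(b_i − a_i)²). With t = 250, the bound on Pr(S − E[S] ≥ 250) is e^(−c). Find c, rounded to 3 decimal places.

40.690

Σ(b_i − a_i)² = 192·(4)² = 3072.
c = 2t²/3072 = 2·250²/3072 = 40.6901.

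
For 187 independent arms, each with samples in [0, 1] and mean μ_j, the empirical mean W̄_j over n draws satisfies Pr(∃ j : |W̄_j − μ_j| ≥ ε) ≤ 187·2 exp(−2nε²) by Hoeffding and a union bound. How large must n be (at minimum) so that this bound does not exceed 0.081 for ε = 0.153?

181

Need 2·187·exp(−2nε²) ≤ 0.081, i.e. exp(−2nε²) ≤ 0.081/374.
So 2nε² ≥ ln(374/0.081) = 8.437562.
Hence n ≥ 8.437562/(2·0.153²) = 180.220.
The smallest integer n is 181.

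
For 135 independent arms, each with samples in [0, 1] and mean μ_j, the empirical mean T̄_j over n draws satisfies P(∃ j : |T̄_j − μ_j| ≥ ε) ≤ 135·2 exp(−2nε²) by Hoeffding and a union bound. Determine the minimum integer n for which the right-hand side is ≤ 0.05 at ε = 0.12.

299

Need 2·135·exp(−2nε²) ≤ 0.05, i.e. exp(−2nε²) ≤ 0.05/270.
So 2nε² ≥ ln(270/0.05) = 8.594154.
Hence n ≥ 8.594154/(2·0.12²) = 298.408.
The smallest integer n is 299.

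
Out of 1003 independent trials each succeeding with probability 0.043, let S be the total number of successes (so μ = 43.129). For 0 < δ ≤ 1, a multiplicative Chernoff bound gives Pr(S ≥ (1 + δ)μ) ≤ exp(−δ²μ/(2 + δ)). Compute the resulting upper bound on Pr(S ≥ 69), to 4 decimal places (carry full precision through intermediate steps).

Write 69 = (1 + δ)μ, so δ = 69/43.129 − 1 = 0.5998516…
Then the exponent is δ²μ/(2 + δ) = (69 − μ)² / (μ·(2 + δ)) = 5.969095.
Bound = exp(−5.969095) = 0.00256.

0.0026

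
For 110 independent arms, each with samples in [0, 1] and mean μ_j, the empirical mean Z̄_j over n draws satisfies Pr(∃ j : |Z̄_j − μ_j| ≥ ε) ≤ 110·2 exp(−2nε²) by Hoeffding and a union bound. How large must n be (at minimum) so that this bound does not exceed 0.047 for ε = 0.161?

164

Need 2·110·exp(−2nε²) ≤ 0.047, i.e. exp(−2nε²) ≤ 0.047/220.
So 2nε² ≥ ln(220/0.047) = 8.451235.
Hence n ≥ 8.451235/(2·0.161²) = 163.019.
The smallest integer n is 164.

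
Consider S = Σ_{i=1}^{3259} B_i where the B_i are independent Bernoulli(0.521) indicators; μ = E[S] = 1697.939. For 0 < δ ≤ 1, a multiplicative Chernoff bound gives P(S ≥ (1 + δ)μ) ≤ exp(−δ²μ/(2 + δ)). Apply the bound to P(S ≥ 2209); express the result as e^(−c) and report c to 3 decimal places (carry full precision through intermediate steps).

Write 2209 = (1 + δ)μ, so δ = 2209/1697.939 − 1 = 0.300989…
Then the exponent is δ²μ/(2 + δ) = (2209 − μ)² / (μ·(2 + δ)) = 66.851145.

66.851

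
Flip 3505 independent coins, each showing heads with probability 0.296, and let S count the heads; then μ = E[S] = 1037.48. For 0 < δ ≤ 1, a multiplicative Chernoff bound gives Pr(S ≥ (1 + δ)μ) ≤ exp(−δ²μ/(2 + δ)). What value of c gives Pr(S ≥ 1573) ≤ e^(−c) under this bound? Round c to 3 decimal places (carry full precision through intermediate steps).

109.858

Write 1573 = (1 + δ)μ, so δ = 1573/1037.48 − 1 = 0.5161738…
Then the exponent is δ²μ/(2 + δ) = (1573 − μ)² / (μ·(2 + δ)) = 109.857831.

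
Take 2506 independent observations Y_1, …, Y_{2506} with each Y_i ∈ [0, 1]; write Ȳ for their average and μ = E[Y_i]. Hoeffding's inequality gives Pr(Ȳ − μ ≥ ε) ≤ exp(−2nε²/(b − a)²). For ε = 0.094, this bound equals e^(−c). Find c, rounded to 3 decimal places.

c = 2nε²/(b − a)² = 2·2506·0.094² / 1² = 44.2860.

44.286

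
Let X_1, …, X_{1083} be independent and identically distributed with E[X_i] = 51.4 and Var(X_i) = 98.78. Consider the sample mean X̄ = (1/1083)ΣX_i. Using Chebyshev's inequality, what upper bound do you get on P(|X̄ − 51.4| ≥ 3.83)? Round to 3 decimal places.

Var(X̄) = Var(X_i)/n = 98.78/1083 = 0.09121.
Chebyshev: P(|X̄ − 51.4| ≥ 3.83) ≤ Var(X̄)/(3.83)² = 98.78/(1083·3.83²) = 0.0062.

0.006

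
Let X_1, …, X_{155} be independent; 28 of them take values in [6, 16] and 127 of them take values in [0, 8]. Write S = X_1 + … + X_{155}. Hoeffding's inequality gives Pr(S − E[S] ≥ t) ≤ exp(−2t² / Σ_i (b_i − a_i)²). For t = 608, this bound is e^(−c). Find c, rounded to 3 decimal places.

Σ(b_i − a_i)² = 28·10² + 127·8² = 10928.
c = 2t² / 10928 = 2·608² / 10928 = 67.6545.

67.654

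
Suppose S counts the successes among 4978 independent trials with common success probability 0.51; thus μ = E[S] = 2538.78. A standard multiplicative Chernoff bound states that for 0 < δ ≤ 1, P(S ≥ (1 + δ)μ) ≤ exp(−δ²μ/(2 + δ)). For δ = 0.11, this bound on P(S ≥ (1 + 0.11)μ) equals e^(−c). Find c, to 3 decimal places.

c = δ²μ/(2 + δ) = 0.11²·2538.78/(2 + 0.11) = 14.5589.

14.559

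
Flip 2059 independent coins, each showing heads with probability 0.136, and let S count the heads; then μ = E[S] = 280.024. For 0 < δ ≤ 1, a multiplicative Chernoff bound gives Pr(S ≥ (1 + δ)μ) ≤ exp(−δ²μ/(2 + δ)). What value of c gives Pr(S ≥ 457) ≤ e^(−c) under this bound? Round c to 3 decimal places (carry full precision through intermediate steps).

42.496

Write 457 = (1 + δ)μ, so δ = 457/280.024 − 1 = 0.632003…
Then the exponent is δ²μ/(2 + δ) = (457 − μ)² / (μ·(2 + δ)) = 42.495909.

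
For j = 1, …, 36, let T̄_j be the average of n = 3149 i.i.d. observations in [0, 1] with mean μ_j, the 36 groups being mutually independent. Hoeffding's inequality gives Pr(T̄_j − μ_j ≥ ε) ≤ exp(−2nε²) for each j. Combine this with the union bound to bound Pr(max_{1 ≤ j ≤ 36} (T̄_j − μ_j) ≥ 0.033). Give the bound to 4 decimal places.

Per-experiment Hoeffding bound: exp(−2·3149·0.033²) = exp(−6.85852) = 0.0010505.
Union bound over 36 events: 36·0.0010505 = 0.03782.

0.0378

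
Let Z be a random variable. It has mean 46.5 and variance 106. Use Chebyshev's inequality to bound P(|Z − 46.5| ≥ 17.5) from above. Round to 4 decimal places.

0.3461

Chebyshev: P(|Z − μ| ≥ t) ≤ Var(Z)/t².
Bound = 106 / 306.25 = 0.3461.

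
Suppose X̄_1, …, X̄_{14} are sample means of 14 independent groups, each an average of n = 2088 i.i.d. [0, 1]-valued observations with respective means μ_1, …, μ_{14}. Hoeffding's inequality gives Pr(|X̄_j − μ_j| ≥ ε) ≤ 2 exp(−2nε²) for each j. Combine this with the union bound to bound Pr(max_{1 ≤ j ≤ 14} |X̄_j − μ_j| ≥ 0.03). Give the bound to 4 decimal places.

Per-experiment Hoeffding bound: 2·exp(−2·2088·0.03²) = 2·exp(−3.75840) = 0.046642.
Union bound over 14 events: 14·0.046642 = 0.65299.

0.6530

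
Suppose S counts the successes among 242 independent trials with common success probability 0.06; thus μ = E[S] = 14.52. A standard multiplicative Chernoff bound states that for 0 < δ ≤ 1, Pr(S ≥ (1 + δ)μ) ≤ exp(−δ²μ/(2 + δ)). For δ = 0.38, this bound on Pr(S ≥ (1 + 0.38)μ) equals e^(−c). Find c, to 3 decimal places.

c = δ²μ/(2 + δ) = 0.38²·14.52/(2 + 0.38) = 0.8810.

0.881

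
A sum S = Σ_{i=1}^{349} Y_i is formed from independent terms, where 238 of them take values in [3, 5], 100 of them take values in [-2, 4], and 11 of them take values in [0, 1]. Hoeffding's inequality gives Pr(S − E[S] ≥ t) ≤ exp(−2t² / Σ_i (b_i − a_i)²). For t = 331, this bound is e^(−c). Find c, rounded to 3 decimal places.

Σ(b_i − a_i)² = 238·2² + 100·6² + 11·1² = 4563.
c = 2t² / 4563 = 2·331² / 4563 = 48.0215.

48.021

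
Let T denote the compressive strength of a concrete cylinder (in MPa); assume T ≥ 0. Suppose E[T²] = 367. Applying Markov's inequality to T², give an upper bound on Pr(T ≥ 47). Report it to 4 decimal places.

Since T ≥ 0, the event {T ≥ 47} is the same as {T² ≥ 2209}.
Markov's inequality applied to T² gives Pr(T² ≥ 2209) ≤ E[T²]/2209 = 367/2209 = 0.1661.

0.1661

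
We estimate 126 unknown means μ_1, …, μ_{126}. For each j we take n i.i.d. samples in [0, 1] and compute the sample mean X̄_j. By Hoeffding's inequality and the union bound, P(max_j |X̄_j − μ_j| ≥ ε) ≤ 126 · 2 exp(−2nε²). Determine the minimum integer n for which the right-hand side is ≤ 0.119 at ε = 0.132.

Need 2·126·exp(−2nε²) ≤ 0.119, i.e. exp(−2nε²) ≤ 0.119/252.
So 2nε² ≥ ln(252/0.119) = 7.658061.
Hence n ≥ 7.658061/(2·0.132²) = 219.756.
The smallest integer n is 220.

220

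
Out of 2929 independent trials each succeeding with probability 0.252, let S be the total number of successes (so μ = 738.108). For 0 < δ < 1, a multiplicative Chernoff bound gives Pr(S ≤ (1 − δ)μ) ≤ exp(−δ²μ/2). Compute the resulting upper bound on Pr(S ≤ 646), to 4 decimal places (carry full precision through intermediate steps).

Write 646 = (1 − δ)μ, so δ = 1 − 646/738.108 = 0.1247893…
Then the exponent is δ²μ/2 = (μ − 646)²/(2μ) = 5.747048.
Bound = exp(−5.747048) = 0.00319.

0.0032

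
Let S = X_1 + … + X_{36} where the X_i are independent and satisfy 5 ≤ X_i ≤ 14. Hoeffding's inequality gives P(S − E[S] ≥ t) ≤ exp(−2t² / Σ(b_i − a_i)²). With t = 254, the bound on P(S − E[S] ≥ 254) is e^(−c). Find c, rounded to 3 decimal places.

44.250

Σ(b_i − a_i)² = 36·(9)² = 2916.
c = 2t²/2916 = 2·254²/2916 = 44.2497.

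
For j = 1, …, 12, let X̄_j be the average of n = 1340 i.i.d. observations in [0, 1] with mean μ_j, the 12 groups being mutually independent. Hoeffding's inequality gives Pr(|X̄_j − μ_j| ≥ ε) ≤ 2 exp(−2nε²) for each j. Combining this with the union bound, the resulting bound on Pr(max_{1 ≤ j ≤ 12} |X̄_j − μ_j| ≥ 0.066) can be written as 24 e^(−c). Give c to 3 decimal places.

Union bound over the 12 events: Pr(max_{1 ≤ j ≤ 12} |X̄_j − μ_j| ≥ 0.066) ≤ 12·2·exp(−2nε²) = 24 exp(−2·1340·0.066²).
So c = 2·1340·0.066² = 11.6741.

11.674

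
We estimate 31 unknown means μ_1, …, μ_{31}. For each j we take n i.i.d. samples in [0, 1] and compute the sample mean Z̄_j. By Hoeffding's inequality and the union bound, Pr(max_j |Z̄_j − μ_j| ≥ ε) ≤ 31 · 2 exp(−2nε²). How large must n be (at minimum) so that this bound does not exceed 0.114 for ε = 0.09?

389

Need 2·31·exp(−2nε²) ≤ 0.114, i.e. exp(−2nε²) ≤ 0.114/62.
So 2nε² ≥ ln(62/0.114) = 6.298691.
Hence n ≥ 6.298691/(2·0.09²) = 388.808.
The smallest integer n is 389.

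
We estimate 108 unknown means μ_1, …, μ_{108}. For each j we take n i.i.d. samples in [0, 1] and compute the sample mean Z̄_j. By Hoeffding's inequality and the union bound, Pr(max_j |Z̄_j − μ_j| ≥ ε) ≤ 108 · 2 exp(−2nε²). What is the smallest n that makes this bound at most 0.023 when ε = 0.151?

Need 2·108·exp(−2nε²) ≤ 0.023, i.e. exp(−2nε²) ≤ 0.023/216.
So 2nε² ≥ ln(216/0.023) = 9.147539.
Hence n ≥ 9.147539/(2·0.151²) = 200.595.
The smallest integer n is 201.

201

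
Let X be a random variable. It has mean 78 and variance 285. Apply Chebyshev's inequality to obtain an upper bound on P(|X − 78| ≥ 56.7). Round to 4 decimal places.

0.0887

Chebyshev: P(|X − μ| ≥ t) ≤ Var(X)/t².
Bound = 285 / 3214.89 = 0.0887.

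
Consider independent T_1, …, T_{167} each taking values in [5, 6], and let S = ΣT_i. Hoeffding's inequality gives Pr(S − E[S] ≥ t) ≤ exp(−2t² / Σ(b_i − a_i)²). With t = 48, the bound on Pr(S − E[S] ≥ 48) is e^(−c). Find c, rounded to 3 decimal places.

27.593

Σ(b_i − a_i)² = 167·(1)² = 167.
c = 2t²/167 = 2·48²/167 = 27.5928.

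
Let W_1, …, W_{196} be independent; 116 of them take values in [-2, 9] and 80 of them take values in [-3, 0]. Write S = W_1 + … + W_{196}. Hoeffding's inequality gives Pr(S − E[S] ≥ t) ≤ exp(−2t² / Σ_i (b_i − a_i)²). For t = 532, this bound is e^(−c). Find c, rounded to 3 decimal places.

38.361

Σ(b_i − a_i)² = 116·11² + 80·3² = 14756.
c = 2t² / 14756 = 2·532² / 14756 = 38.3605.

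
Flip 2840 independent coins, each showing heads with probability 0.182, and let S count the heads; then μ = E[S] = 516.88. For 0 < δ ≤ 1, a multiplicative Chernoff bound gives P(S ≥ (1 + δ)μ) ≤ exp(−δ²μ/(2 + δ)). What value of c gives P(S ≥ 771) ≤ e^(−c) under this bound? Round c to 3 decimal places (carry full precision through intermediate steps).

50.142

Write 771 = (1 + δ)μ, so δ = 771/516.88 − 1 = 0.4916422…
Then the exponent is δ²μ/(2 + δ) = (771 − μ)² / (μ·(2 + δ)) = 50.142074.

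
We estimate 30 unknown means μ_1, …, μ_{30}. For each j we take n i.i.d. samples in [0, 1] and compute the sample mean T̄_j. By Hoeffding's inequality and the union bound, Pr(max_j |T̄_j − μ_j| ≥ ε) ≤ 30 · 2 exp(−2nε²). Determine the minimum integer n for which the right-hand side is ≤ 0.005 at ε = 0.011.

Need 2·30·exp(−2nε²) ≤ 0.005, i.e. exp(−2nε²) ≤ 0.005/60.
So 2nε² ≥ ln(60/0.005) = 9.392662.
Hence n ≥ 9.392662/(2·0.011²) = 38812.653.
The smallest integer n is 38813.

38813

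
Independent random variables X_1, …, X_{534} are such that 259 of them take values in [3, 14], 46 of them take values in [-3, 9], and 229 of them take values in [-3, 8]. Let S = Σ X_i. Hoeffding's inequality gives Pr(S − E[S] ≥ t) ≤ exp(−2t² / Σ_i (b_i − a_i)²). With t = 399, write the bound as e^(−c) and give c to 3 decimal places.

4.848

Σ(b_i − a_i)² = 259·11² + 46·12² + 229·11² = 65672.
c = 2t² / 65672 = 2·399² / 65672 = 4.8484.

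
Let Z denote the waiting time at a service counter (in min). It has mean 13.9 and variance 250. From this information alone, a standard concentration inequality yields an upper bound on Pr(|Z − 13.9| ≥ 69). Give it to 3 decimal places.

0.053

Mean and variance are known, so Chebyshev's inequality applies.
Chebyshev: Pr(|Z − μ| ≥ t) ≤ Var(Z)/t².
Bound = 250 / 4761 = 0.0525.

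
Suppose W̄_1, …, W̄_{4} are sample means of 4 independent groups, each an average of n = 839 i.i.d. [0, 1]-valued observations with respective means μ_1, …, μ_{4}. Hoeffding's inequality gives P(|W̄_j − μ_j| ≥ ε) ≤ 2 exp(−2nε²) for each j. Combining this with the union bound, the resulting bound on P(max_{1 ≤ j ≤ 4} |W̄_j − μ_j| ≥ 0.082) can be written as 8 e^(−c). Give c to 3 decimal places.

Union bound over the 4 events: P(max_{1 ≤ j ≤ 4} |W̄_j − μ_j| ≥ 0.082) ≤ 4·2·exp(−2nε²) = 8 exp(−2·839·0.082²).
So c = 2·839·0.082² = 11.2829.

11.283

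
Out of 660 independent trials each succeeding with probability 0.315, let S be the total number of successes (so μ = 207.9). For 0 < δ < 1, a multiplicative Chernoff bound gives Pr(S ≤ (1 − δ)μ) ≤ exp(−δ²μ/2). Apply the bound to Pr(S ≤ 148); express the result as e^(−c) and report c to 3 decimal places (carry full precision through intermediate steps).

Write 148 = (1 − δ)μ, so δ = 1 − 148/207.9 = 0.2881193…
Then the exponent is δ²μ/2 = (μ − 148)²/(2μ) = 8.629173.

8.629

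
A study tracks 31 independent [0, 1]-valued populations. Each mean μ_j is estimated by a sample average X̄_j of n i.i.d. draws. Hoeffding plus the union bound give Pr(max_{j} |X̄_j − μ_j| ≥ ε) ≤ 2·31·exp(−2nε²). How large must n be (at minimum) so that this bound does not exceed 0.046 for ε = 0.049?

Need 2·31·exp(−2nε²) ≤ 0.046, i.e. exp(−2nε²) ≤ 0.046/62.
So 2nε² ≥ ln(62/0.046) = 7.206248.
Hence n ≥ 7.206248/(2·0.049²) = 1500.676.
The smallest integer n is 1501.

1501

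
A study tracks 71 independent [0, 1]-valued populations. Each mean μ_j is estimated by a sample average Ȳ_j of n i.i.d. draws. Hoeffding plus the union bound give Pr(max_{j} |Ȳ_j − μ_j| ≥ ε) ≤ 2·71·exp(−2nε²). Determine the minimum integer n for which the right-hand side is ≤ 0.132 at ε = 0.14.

179

Need 2·71·exp(−2nε²) ≤ 0.132, i.e. exp(−2nε²) ≤ 0.132/142.
So 2nε² ≥ ln(142/0.132) = 6.980780.
Hence n ≥ 6.980780/(2·0.14²) = 178.081.
The smallest integer n is 179.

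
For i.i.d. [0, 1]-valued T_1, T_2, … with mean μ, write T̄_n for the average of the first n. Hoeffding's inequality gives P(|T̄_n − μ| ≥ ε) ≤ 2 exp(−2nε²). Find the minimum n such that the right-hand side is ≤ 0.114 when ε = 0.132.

Require 2·exp(−2nε²) ≤ 0.114, i.e. 2nε² ≥ ln(2/0.114) = 2.864704.
So n ≥ 2.864704 / (2·0.132²) = 82.206.
The smallest integer n is 83.

83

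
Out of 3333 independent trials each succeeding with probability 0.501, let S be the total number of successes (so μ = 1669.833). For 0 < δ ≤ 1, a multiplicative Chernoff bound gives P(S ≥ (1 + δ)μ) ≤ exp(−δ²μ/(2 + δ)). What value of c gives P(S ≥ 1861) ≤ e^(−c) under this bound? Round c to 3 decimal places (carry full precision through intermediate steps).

Write 1861 = (1 + δ)μ, so δ = 1861/1669.833 − 1 = 0.1144827…
Then the exponent is δ²μ/(2 + δ) = (1861 − μ)² / (μ·(2 + δ)) = 10.350198.

10.350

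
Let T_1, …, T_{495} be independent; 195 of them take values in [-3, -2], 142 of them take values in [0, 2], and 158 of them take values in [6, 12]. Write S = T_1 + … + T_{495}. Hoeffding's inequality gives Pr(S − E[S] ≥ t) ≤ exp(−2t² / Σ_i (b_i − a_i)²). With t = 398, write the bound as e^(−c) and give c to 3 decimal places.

Σ(b_i − a_i)² = 195·1² + 142·2² + 158·6² = 6451.
c = 2t² / 6451 = 2·398² / 6451 = 49.1099.

49.110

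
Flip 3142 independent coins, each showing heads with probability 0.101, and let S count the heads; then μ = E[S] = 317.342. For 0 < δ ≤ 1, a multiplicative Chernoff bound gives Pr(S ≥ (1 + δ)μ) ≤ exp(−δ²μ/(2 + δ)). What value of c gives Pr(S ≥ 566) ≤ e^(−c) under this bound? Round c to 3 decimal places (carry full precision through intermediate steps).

69.996

Write 566 = (1 + δ)μ, so δ = 566/317.342 − 1 = 0.7835647…
Then the exponent is δ²μ/(2 + δ) = (566 − μ)² / (μ·(2 + δ)) = 69.996446.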